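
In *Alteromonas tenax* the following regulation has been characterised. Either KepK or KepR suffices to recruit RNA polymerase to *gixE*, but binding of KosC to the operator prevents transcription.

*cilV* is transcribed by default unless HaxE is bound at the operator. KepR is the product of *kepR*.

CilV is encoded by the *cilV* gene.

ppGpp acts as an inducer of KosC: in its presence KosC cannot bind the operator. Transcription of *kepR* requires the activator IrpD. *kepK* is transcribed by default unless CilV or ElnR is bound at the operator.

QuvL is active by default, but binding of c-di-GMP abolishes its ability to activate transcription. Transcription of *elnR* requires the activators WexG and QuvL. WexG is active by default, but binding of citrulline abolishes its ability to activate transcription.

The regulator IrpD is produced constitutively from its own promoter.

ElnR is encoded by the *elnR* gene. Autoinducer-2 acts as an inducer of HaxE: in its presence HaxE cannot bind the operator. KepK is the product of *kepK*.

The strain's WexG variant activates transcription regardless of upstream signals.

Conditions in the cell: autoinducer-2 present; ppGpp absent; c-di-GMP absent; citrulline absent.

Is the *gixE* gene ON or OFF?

OFF

Autoinducer-2 is present, so HaxE is inactive.
With no repressor bound, *cilV* is transcribed.
So CilV is produced and active.
WexG is constitutively active in this strain.
c-di-GMP is absent, so QuvL is active.
No repressor is bound and WexG and QuvL are active, so *elnR* is transcribed.
So ElnR is produced and active.
With repressor CilV bound, *kepK* is not transcribed.
So KepK is not produced.
ppGpp is absent, so KosC is active.
IrpD is produced constitutively and is active.
No repressor is bound and IrpD is active, so *kepR* is transcribed.
So KepR is produced and active.
With repressor KosC bound, *gixE* is not transcribed.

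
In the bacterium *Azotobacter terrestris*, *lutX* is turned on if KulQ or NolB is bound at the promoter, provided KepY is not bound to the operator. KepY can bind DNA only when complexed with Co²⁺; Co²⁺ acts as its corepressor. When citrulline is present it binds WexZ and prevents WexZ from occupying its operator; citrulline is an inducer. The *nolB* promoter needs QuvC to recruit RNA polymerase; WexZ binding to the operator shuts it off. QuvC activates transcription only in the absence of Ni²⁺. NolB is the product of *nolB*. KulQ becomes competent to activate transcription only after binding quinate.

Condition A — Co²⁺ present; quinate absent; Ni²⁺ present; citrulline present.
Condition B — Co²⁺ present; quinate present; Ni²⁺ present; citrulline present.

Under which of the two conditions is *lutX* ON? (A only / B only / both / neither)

Condition A:
Co²⁺ is present, so KepY is active.
Quinate is absent, so KulQ is inactive.
Ni²⁺ is present, so QuvC is inactive.
Citrulline is present, so WexZ is inactive.
Required activator QuvC is absent, so *nolB* is not transcribed.
So NolB is not produced.
With repressor KepY bound, *lutX* is not transcribed.
→ *lutX* is OFF in A.
Condition B:
Co²⁺ is present, so KepY is active.
Quinate is present, so KulQ is active.
Ni²⁺ is present, so QuvC is inactive.
Citrulline is present, so WexZ is inactive.
Required activator QuvC is absent, so *nolB* is not transcribed.
So NolB is not produced.
With repressor KepY bound, *lutX* is not transcribed.
→ *lutX* is OFF in B.

neither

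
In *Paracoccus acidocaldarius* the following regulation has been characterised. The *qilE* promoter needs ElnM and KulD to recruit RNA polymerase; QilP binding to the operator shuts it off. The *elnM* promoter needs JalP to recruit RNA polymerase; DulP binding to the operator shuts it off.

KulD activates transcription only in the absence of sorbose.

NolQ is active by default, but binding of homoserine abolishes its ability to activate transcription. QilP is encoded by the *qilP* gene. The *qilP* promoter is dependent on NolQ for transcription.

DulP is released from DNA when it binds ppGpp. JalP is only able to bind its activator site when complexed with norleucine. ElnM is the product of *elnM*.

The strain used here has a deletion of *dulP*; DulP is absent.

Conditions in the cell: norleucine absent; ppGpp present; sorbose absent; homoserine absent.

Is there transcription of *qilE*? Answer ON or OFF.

OFF

Homoserine is absent, so NolQ is active.
No repressor is bound and NolQ is active, so *qilP* is transcribed.
So QilP is produced and active.
DulP is non-functional in this strain, so it has no effect.
Norleucine is absent, so JalP is inactive.
Required activator JalP is absent, so *elnM* is not transcribed.
So ElnM is not produced.
Sorbose is absent, so KulD is active.
With repressor QilP bound, *qilE* is not transcribed.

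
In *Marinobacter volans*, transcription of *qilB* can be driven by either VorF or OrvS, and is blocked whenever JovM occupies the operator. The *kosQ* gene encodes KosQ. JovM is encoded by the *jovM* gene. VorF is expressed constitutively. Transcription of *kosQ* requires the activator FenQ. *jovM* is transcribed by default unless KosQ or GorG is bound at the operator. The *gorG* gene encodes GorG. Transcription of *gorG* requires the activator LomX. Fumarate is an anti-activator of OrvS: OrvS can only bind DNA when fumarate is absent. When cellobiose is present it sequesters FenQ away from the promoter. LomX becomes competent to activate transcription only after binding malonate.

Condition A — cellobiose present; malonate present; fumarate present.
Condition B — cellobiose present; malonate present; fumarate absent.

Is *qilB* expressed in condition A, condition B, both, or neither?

both

Condition A:
VorF is produced constitutively and is active.
Cellobiose is present, so FenQ is inactive.
Required activator FenQ is absent, so *kosQ* is not transcribed.
So KosQ is not produced.
Malonate is present, so LomX is active.
No repressor is bound and LomX is active, so *gorG* is transcribed.
So GorG is produced and active.
With repressor GorG bound, *jovM* is not transcribed.
So JovM is not produced.
Fumarate is present, so OrvS is inactive.
Activator VorF is present, so *qilB* is transcribed.
→ *qilB* is ON in A.
Condition B:
VorF is produced constitutively and is active.
Cellobiose is present, so FenQ is inactive.
Required activator FenQ is absent, so *kosQ* is not transcribed.
So KosQ is not produced.
Malonate is present, so LomX is active.
No repressor is bound and LomX is active, so *gorG* is transcribed.
So GorG is produced and active.
With repressor GorG bound, *jovM* is not transcribed.
So JovM is not produced.
Fumarate is absent, so OrvS is active.
Activator VorF is present, so *qilB* is transcribed.
→ *qilB* is ON in B.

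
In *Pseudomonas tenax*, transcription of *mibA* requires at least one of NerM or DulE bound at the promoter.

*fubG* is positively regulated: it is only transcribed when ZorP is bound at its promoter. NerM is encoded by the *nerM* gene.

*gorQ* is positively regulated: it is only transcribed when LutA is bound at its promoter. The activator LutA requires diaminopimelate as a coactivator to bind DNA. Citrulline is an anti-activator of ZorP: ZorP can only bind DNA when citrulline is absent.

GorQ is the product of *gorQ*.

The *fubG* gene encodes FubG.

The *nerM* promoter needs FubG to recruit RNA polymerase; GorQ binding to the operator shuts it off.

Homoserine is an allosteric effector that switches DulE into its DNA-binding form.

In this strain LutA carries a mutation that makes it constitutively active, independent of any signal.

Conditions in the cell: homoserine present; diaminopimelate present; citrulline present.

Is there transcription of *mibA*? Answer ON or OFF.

ON

LutA is constitutively active in this strain.
No repressor is bound and LutA is active, so *gorQ* is transcribed.
So GorQ is produced and active.
Citrulline is present, so ZorP is inactive.
Required activator ZorP is absent, so *fubG* is not transcribed.
So FubG is not produced.
With repressor GorQ bound, *nerM* is not transcribed.
So NerM is not produced.
Homoserine is present, so DulE is active.
Activator DulE is present, so *mibA* is transcribed.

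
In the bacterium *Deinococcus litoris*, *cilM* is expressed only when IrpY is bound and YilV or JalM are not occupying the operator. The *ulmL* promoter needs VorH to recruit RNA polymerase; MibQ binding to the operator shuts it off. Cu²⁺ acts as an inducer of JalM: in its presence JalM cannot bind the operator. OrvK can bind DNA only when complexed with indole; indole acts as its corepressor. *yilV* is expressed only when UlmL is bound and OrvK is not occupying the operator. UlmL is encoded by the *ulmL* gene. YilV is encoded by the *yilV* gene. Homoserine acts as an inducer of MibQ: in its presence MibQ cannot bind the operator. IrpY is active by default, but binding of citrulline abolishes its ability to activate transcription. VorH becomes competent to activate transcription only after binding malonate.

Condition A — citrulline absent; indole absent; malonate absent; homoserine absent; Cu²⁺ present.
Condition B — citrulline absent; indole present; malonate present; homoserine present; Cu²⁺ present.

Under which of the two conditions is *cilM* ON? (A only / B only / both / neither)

Condition A:
Citrulline is absent, so IrpY is active.
Indole is absent, so OrvK is inactive.
Malonate is absent, so VorH is inactive.
Homoserine is absent, so MibQ is active.
With repressor MibQ bound, *ulmL* is not transcribed.
So UlmL is not produced.
Required activator UlmL is absent, so *yilV* is not transcribed.
So YilV is not produced.
Cu²⁺ is present, so JalM is inactive.
No repressor is bound and IrpY is active, so *cilM* is transcribed.
→ *cilM* is ON in A.
Condition B:
Citrulline is absent, so IrpY is active.
Indole is present, so OrvK is active.
Malonate is present, so VorH is active.
Homoserine is present, so MibQ is inactive.
No repressor is bound and VorH is active, so *ulmL* is transcribed.
So UlmL is produced and active.
With repressor OrvK bound, *yilV* is not transcribed.
So YilV is not produced.
Cu²⁺ is present, so JalM is inactive.
No repressor is bound and IrpY is active, so *cilM* is transcribed.
→ *cilM* is ON in B.

both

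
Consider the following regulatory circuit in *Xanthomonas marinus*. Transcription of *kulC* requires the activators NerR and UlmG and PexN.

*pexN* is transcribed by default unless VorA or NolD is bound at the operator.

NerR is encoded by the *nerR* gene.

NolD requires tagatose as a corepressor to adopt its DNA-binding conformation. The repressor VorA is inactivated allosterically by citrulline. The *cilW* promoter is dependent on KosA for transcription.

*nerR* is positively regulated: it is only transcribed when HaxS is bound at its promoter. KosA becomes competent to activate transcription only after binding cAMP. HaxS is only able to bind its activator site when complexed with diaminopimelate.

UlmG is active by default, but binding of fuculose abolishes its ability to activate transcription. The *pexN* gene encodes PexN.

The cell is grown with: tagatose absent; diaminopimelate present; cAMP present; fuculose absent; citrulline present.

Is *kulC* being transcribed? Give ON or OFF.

Diaminopimelate is present, so HaxS is active.
No repressor is bound and HaxS is active, so *nerR* is transcribed.
So NerR is produced and active.
Fuculose is absent, so UlmG is active.
Citrulline is present, so VorA is inactive.
Tagatose is absent, so NolD is inactive.
With no repressor bound, *pexN* is transcribed.
So PexN is produced and active.
No repressor is bound and NerR and UlmG and PexN are active, so *kulC* is transcribed.

ON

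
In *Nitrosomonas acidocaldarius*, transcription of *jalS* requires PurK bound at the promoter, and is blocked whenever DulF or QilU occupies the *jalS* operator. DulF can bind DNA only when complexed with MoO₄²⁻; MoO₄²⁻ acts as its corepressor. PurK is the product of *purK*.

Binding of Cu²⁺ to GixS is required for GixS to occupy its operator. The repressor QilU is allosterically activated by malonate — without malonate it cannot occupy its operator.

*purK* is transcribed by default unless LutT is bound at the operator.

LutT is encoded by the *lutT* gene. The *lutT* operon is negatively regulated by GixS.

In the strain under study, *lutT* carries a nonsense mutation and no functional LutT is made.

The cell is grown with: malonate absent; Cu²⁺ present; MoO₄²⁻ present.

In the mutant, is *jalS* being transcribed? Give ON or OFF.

LutT is non-functional in this strain, so it has no effect.
With no repressor bound, *purK* is transcribed.
So PurK is produced and active.
MoO₄²⁻ is present, so DulF is active.
Malonate is absent, so QilU is inactive.
With repressor DulF bound, *jalS* is not transcribed.

OFF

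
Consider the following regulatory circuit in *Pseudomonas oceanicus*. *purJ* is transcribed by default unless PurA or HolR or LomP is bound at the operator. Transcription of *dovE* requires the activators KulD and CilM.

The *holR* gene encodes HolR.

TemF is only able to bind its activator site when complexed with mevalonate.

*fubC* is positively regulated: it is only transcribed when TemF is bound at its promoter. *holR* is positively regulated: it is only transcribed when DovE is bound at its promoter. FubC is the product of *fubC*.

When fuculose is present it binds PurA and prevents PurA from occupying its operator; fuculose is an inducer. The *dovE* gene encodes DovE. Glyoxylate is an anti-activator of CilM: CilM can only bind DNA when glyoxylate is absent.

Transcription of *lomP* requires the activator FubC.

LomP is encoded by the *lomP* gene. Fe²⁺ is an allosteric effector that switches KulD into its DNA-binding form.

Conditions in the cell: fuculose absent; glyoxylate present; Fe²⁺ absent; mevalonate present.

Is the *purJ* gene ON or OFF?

Fuculose is absent, so PurA is active.
Fe²⁺ is absent, so KulD is inactive.
Glyoxylate is present, so CilM is inactive.
Required activator KulD is absent, so *dovE* is not transcribed.
So DovE is not produced.
Required activator DovE is absent, so *holR* is not transcribed.
So HolR is not produced.
Mevalonate is present, so TemF is active.
No repressor is bound and TemF is active, so *fubC* is transcribed.
So FubC is produced and active.
No repressor is bound and FubC is active, so *lomP* is transcribed.
So LomP is produced and active.
With repressor PurA bound, *purJ* is not transcribed.

OFF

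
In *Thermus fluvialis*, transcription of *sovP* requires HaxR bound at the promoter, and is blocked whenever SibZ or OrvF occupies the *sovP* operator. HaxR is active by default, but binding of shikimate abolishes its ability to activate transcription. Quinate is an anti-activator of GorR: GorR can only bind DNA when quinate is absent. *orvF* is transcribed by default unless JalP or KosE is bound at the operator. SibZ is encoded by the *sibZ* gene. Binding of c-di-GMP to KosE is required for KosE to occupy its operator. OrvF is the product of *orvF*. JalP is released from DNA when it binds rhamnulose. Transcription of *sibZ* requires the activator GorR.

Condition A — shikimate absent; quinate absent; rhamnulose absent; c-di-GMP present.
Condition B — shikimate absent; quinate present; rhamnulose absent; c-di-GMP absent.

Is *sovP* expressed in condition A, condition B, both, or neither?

B only

Condition A:
Shikimate is absent, so HaxR is active.
Quinate is absent, so GorR is active.
No repressor is bound and GorR is active, so *sibZ* is transcribed.
So SibZ is produced and active.
Rhamnulose is absent, so JalP is active.
c-di-GMP is present, so KosE is active.
With repressor JalP bound, *orvF* is not transcribed.
So OrvF is not produced.
With repressor SibZ bound, *sovP* is not transcribed.
→ *sovP* is OFF in A.
Condition B:
Shikimate is absent, so HaxR is active.
Quinate is present, so GorR is inactive.
Required activator GorR is absent, so *sibZ* is not transcribed.
So SibZ is not produced.
Rhamnulose is absent, so JalP is active.
c-di-GMP is absent, so KosE is inactive.
With repressor JalP bound, *orvF* is not transcribed.
So OrvF is not produced.
No repressor is bound and HaxR is active, so *sovP* is transcribed.
→ *sovP* is ON in B.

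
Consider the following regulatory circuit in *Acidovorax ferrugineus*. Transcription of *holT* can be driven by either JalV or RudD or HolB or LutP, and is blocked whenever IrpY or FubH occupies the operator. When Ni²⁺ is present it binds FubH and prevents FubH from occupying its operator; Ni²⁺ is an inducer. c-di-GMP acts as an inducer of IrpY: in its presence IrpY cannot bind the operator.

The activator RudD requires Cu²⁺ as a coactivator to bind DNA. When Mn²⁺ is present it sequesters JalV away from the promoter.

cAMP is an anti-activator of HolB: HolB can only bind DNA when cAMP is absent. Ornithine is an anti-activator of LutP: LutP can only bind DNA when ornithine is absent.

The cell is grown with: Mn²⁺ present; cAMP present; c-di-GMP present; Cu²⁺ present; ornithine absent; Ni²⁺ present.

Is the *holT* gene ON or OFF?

c-di-GMP is present, so IrpY is inactive.
Mn²⁺ is present, so JalV is inactive.
Cu²⁺ is present, so RudD is active.
cAMP is present, so HolB is inactive.
Ornithine is absent, so LutP is active.
Ni²⁺ is present, so FubH is inactive.
Activator RudD is present, so *holT* is transcribed.

ON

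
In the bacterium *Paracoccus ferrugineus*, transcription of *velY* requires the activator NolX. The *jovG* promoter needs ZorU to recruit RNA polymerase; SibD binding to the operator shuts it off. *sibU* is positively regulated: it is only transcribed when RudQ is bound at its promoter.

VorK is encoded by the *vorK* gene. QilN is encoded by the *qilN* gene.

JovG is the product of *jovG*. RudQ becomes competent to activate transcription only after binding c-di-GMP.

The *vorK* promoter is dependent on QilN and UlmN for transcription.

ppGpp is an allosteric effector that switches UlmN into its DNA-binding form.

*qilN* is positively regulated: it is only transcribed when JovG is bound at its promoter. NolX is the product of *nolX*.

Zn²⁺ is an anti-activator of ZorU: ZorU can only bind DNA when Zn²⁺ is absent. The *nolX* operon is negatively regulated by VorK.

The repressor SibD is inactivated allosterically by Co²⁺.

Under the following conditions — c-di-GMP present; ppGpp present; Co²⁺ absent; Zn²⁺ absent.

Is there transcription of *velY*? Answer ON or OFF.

Zn²⁺ is absent, so ZorU is active.
Co²⁺ is absent, so SibD is active.
With repressor SibD bound, *jovG* is not transcribed.
So JovG is not produced.
Required activator JovG is absent, so *qilN* is not transcribed.
So QilN is not produced.
ppGpp is present, so UlmN is active.
Required activator QilN is absent, so *vorK* is not transcribed.
So VorK is not produced.
With no repressor bound, *nolX* is transcribed.
So NolX is produced and active.
No repressor is bound and NolX is active, so *velY* is transcribed.

ON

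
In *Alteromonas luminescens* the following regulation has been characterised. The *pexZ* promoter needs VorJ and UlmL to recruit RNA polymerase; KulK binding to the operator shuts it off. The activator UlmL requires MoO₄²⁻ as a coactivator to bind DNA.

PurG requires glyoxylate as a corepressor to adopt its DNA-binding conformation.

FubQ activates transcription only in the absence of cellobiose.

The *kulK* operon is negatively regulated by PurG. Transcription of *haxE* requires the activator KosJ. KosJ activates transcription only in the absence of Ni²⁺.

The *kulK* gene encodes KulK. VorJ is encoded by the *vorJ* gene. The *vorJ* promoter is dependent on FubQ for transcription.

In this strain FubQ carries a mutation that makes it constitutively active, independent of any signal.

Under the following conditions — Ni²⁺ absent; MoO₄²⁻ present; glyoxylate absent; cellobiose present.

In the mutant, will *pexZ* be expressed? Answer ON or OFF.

FubQ is constitutively active in this strain.
No repressor is bound and FubQ is active, so *vorJ* is transcribed.
So VorJ is produced and active.
MoO₄²⁻ is present, so UlmL is active.
Glyoxylate is absent, so PurG is inactive.
With no repressor bound, *kulK* is transcribed.
So KulK is produced and active.
With repressor KulK bound, *pexZ* is not transcribed.

OFF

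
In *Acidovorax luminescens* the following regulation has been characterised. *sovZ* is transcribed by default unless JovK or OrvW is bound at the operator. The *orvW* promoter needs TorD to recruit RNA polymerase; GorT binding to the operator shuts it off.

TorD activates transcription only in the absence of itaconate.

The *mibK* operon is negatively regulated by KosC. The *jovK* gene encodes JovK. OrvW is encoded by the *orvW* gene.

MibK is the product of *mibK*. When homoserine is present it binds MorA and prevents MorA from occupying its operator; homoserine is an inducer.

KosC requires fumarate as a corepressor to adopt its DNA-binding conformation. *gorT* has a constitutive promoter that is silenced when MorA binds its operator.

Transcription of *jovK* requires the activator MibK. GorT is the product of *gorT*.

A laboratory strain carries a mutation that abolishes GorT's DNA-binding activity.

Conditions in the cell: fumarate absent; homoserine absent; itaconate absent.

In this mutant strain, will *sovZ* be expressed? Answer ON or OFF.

Fumarate is absent, so KosC is inactive.
With no repressor bound, *mibK* is transcribed.
So MibK is produced and active.
No repressor is bound and MibK is active, so *jovK* is transcribed.
So JovK is produced and active.
GorT is non-functional in this strain, so it has no effect.
Itaconate is absent, so TorD is active.
No repressor is bound and TorD is active, so *orvW* is transcribed.
So OrvW is produced and active.
With repressor JovK bound, *sovZ* is not transcribed.

OFF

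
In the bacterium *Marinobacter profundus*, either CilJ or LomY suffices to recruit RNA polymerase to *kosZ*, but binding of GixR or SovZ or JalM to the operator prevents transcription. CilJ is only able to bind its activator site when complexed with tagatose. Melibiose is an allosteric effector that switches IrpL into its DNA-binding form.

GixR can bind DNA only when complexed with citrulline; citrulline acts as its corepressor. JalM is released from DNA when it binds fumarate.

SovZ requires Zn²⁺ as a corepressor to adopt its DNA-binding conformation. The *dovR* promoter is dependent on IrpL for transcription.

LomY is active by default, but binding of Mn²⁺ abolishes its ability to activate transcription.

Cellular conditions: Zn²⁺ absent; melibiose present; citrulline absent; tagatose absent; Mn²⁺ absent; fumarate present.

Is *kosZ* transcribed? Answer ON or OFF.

Tagatose is absent, so CilJ is inactive.
Citrulline is absent, so GixR is inactive.
Zn²⁺ is absent, so SovZ is inactive.
Fumarate is present, so JalM is inactive.
Mn²⁺ is absent, so LomY is active.
Activator LomY is present, so *kosZ* is transcribed.

ON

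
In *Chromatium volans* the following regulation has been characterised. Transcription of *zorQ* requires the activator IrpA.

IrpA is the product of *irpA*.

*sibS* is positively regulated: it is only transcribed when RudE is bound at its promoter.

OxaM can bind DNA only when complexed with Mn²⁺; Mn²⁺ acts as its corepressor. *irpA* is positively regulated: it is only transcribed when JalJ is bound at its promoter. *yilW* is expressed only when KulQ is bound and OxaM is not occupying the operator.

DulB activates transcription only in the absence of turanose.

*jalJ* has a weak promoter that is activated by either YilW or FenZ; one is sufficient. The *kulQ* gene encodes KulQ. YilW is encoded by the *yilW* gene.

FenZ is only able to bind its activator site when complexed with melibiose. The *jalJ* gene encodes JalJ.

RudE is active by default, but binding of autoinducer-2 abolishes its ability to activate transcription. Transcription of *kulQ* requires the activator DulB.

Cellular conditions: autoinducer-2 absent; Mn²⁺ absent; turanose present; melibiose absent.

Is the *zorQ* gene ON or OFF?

Turanose is present, so DulB is inactive.
Required activator DulB is absent, so *kulQ* is not transcribed.
So KulQ is not produced.
Mn²⁺ is absent, so OxaM is inactive.
Required activator KulQ is absent, so *yilW* is not transcribed.
So YilW is not produced.
Melibiose is absent, so FenZ is inactive.
No activator is available at the *jalJ* promoter, so *jalJ* is not transcribed.
So JalJ is not produced.
Required activator JalJ is absent, so *irpA* is not transcribed.
So IrpA is not produced.
Required activator IrpA is absent, so *zorQ* is not transcribed.

OFF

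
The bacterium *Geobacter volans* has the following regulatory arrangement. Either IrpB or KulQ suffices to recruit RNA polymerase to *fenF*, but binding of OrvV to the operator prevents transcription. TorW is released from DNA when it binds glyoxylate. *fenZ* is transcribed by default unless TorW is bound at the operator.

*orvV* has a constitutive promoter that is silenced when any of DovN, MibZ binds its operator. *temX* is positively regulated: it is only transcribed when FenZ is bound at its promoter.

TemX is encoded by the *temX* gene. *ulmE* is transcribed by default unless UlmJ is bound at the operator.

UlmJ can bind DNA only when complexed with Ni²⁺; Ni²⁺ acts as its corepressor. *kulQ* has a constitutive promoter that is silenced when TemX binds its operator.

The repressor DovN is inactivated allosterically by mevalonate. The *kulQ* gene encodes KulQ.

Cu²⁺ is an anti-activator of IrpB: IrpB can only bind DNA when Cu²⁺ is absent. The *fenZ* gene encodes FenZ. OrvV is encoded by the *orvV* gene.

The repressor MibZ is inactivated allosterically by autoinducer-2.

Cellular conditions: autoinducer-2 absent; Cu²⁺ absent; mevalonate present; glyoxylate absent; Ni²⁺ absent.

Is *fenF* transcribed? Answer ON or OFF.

Mevalonate is present, so DovN is inactive.
Autoinducer-2 is absent, so MibZ is active.
With repressor MibZ bound, *orvV* is not transcribed.
So OrvV is not produced.
Cu²⁺ is absent, so IrpB is active.
Glyoxylate is absent, so TorW is active.
With repressor TorW bound, *fenZ* is not transcribed.
So FenZ is not produced.
Required activator FenZ is absent, so *temX* is not transcribed.
So TemX is not produced.
With no repressor bound, *kulQ* is transcribed.
So KulQ is produced and active.
Activator IrpB is present, so *fenF* is transcribed.

ON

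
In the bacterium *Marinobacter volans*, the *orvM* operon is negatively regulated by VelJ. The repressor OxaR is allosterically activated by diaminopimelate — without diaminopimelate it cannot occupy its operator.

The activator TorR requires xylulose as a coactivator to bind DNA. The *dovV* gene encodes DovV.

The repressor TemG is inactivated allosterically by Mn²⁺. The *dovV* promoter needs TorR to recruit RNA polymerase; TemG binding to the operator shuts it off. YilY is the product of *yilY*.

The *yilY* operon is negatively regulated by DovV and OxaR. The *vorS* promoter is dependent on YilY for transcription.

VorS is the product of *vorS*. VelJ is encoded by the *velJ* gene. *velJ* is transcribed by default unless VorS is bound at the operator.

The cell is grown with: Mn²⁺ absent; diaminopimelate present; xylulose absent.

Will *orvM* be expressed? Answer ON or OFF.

Mn²⁺ is absent, so TemG is active.
Xylulose is absent, so TorR is inactive.
With repressor TemG bound, *dovV* is not transcribed.
So DovV is not produced.
Diaminopimelate is present, so OxaR is active.
With repressor OxaR bound, *yilY* is not transcribed.
So YilY is not produced.
Required activator YilY is absent, so *vorS* is not transcribed.
So VorS is not produced.
With no repressor bound, *velJ* is transcribed.
So VelJ is produced and active.
With repressor VelJ bound, *orvM* is not transcribed.

OFF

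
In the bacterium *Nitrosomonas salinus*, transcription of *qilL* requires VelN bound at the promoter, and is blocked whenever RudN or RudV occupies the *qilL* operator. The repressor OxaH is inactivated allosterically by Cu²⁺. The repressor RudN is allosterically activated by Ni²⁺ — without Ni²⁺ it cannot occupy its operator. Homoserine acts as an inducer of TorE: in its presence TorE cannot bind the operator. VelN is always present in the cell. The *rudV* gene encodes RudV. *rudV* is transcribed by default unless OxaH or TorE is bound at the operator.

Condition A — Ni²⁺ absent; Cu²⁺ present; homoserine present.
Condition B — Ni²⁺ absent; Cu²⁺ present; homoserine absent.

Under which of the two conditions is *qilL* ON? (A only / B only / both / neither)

Condition A:
Ni²⁺ is absent, so RudN is inactive.
VelN is produced constitutively and is active.
Cu²⁺ is present, so OxaH is inactive.
Homoserine is present, so TorE is inactive.
With no repressor bound, *rudV* is transcribed.
So RudV is produced and active.
With repressor RudV bound, *qilL* is not transcribed.
→ *qilL* is OFF in A.
Condition B:
Ni²⁺ is absent, so RudN is inactive.
VelN is produced constitutively and is active.
Cu²⁺ is present, so OxaH is inactive.
Homoserine is absent, so TorE is active.
With repressor TorE bound, *rudV* is not transcribed.
So RudV is not produced.
No repressor is bound and VelN is active, so *qilL* is transcribed.
→ *qilL* is ON in B.

B only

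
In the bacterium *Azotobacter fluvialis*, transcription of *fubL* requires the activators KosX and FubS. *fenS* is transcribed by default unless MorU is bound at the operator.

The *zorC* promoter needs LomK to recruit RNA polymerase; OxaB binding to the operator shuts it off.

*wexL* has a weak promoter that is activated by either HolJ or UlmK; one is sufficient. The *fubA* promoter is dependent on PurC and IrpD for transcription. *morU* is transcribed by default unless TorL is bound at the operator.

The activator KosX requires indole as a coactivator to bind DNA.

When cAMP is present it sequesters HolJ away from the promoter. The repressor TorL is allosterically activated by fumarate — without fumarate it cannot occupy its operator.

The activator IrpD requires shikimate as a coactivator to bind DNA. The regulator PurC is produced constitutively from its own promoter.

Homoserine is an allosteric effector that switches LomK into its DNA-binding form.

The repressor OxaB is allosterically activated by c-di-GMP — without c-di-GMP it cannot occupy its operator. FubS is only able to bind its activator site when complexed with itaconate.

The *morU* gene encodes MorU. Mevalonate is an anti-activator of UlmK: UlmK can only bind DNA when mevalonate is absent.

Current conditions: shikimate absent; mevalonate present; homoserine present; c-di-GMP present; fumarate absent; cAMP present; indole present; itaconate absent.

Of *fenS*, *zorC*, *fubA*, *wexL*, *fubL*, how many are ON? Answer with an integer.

0

Fumarate is absent, so TorL is inactive.
With no repressor bound, *morU* is transcribed.
So MorU is produced and active.
With repressor MorU bound, *fenS* is not transcribed.
→ *fenS* is OFF.
c-di-GMP is present, so OxaB is active.
Homoserine is present, so LomK is active.
With repressor OxaB bound, *zorC* is not transcribed.
→ *zorC* is OFF.
PurC is produced constitutively and is active.
Shikimate is absent, so IrpD is inactive.
Required activator IrpD is absent, so *fubA* is not transcribed.
→ *fubA* is OFF.
cAMP is present, so HolJ is inactive.
Mevalonate is present, so UlmK is inactive.
No activator is available at the *wexL* promoter, so *wexL* is not transcribed.
→ *wexL* is OFF.
Indole is present, so KosX is active.
Itaconate is absent, so FubS is inactive.
Required activator FubS is absent, so *fubL* is not transcribed.
→ *fubL* is OFF.
0 of the 5 genes are transcribed.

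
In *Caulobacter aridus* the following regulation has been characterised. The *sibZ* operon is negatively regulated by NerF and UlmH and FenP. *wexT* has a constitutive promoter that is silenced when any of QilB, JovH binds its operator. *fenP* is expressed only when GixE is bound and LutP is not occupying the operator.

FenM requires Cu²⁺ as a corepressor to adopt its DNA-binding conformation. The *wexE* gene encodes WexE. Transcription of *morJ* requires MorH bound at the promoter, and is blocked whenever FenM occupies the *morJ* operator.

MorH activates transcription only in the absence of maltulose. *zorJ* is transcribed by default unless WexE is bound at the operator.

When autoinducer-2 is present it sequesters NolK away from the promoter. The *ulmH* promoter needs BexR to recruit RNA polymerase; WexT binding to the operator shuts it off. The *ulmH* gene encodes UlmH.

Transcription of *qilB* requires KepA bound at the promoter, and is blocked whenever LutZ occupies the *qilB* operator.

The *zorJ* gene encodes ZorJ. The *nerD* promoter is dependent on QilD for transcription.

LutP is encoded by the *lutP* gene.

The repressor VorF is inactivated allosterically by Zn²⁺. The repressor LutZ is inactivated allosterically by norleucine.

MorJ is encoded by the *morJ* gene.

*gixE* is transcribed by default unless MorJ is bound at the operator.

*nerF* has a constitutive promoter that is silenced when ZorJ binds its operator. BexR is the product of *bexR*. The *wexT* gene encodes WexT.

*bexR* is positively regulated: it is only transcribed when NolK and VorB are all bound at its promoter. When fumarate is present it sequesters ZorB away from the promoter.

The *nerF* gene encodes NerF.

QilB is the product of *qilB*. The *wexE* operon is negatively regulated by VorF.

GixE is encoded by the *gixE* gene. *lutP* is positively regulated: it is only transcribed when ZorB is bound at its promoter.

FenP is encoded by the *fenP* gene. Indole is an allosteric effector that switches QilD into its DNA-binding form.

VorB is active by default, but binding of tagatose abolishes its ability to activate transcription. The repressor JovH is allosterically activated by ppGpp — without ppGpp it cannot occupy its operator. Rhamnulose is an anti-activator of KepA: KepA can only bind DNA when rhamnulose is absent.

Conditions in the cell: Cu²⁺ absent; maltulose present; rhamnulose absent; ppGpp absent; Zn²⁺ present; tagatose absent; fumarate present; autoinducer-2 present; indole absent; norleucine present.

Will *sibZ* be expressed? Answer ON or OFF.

Zn²⁺ is present, so VorF is inactive.
With no repressor bound, *wexE* is transcribed.
So WexE is produced and active.
With repressor WexE bound, *zorJ* is not transcribed.
So ZorJ is not produced.
With no repressor bound, *nerF* is transcribed.
So NerF is produced and active.
Autoinducer-2 is present, so NolK is inactive.
Tagatose is absent, so VorB is active.
Required activator NolK is absent, so *bexR* is not transcribed.
So BexR is not produced.
Norleucine is present, so LutZ is inactive.
Rhamnulose is absent, so KepA is active.
No repressor is bound and KepA is active, so *qilB* is transcribed.
So QilB is produced and active.
ppGpp is absent, so JovH is inactive.
With repressor QilB bound, *wexT* is not transcribed.
So WexT is not produced.
Required activator BexR is absent, so *ulmH* is not transcribed.
So UlmH is not produced.
Fumarate is present, so ZorB is inactive.
Required activator ZorB is absent, so *lutP* is not transcribed.
So LutP is not produced.
Cu²⁺ is absent, so FenM is inactive.
Maltulose is present, so MorH is inactive.
Required activator MorH is absent, so *morJ* is not transcribed.
So MorJ is not produced.
With no repressor bound, *gixE* is transcribed.
So GixE is produced and active.
No repressor is bound and GixE is active, so *fenP* is transcribed.
So FenP is produced and active.
With repressor NerF bound, *sibZ* is not transcribed.

OFF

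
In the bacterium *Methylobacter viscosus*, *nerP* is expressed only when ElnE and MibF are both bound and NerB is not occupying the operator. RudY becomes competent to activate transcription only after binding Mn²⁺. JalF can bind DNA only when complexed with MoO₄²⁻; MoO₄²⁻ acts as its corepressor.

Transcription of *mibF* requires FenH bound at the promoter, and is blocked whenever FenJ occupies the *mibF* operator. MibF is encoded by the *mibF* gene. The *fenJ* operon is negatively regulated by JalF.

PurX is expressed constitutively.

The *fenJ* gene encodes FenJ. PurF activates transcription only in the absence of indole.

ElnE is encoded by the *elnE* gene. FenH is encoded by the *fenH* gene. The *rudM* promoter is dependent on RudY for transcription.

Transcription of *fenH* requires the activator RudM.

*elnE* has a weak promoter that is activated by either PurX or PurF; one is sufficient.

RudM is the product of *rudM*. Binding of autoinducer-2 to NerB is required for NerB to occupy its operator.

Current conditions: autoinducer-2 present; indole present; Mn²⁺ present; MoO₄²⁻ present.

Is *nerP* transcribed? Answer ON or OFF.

OFF

PurX is produced constitutively and is active.
Indole is present, so PurF is inactive.
Activator PurX is present, so *elnE* is transcribed.
So ElnE is produced and active.
Mn²⁺ is present, so RudY is active.
No repressor is bound and RudY is active, so *rudM* is transcribed.
So RudM is produced and active.
No repressor is bound and RudM is active, so *fenH* is transcribed.
So FenH is produced and active.
MoO₄²⁻ is present, so JalF is active.
With repressor JalF bound, *fenJ* is not transcribed.
So FenJ is not produced.
No repressor is bound and FenH is active, so *mibF* is transcribed.
So MibF is produced and active.
Autoinducer-2 is present, so NerB is active.
With repressor NerB bound, *nerP* is not transcribed.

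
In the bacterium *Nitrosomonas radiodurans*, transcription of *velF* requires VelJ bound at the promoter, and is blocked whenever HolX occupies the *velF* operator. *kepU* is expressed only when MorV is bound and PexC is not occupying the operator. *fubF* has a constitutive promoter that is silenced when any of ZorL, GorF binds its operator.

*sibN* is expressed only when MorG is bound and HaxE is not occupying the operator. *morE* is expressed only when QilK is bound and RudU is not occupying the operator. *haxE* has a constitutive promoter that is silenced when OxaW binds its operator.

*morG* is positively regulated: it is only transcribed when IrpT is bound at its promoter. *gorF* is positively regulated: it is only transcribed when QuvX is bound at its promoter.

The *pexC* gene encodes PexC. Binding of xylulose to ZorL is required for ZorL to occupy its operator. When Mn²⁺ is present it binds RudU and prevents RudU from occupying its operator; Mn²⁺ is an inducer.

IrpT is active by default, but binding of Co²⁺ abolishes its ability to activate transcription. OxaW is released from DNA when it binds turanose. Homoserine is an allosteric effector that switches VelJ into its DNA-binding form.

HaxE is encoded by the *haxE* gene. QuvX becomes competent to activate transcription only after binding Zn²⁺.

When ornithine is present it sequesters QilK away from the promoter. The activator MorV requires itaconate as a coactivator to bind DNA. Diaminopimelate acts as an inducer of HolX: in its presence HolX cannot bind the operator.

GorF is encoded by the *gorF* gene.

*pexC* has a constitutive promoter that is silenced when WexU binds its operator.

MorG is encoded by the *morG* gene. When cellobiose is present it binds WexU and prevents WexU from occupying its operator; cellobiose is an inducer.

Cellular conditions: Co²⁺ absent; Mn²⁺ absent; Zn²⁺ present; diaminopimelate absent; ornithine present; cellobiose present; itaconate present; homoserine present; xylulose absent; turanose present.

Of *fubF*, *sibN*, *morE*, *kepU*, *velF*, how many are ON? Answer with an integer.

0

Xylulose is absent, so ZorL is inactive.
Zn²⁺ is present, so QuvX is active.
No repressor is bound and QuvX is active, so *gorF* is transcribed.
So GorF is produced and active.
With repressor GorF bound, *fubF* is not transcribed.
→ *fubF* is OFF.
Turanose is present, so OxaW is inactive.
With no repressor bound, *haxE* is transcribed.
So HaxE is produced and active.
Co²⁺ is absent, so IrpT is active.
No repressor is bound and IrpT is active, so *morG* is transcribed.
So MorG is produced and active.
With repressor HaxE bound, *sibN* is not transcribed.
→ *sibN* is OFF.
Ornithine is present, so QilK is inactive.
Mn²⁺ is absent, so RudU is active.
With repressor RudU bound, *morE* is not transcribed.
→ *morE* is OFF.
Cellobiose is present, so WexU is inactive.
With no repressor bound, *pexC* is transcribed.
So PexC is produced and active.
Itaconate is present, so MorV is active.
With repressor PexC bound, *kepU* is not transcribed.
→ *kepU* is OFF.
Diaminopimelate is absent, so HolX is active.
Homoserine is present, so VelJ is active.
With repressor HolX bound, *velF* is not transcribed.
→ *velF* is OFF.
0 of the 5 genes are transcribed.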